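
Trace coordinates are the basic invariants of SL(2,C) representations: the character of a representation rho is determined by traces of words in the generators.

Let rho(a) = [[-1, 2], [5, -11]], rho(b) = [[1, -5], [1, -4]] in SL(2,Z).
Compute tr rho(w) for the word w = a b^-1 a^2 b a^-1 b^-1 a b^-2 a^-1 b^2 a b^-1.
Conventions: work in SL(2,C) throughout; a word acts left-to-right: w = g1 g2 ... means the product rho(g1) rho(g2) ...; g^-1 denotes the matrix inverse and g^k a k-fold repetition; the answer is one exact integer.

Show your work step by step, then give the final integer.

-804739956

rho(a) = [[-1, 2], [5, -11]]
... * rho(b^-1) = [[-4, 5], [-1, 1]]  ->  [[2, -3], [-9, 14]]
... * rho(a) = [[-1, 2], [5, -11]]  ->  [[-17, 37], [79, -172]]
... * rho(a) = [[-1, 2], [5, -11]]  ->  [[202, -441], [-939, 2050]]
... * rho(b) = [[1, -5], [1, -4]]  ->  [[-239, 754], [1111, -3505]]
... * rho(a^-1) = [[-11, -2], [-5, -1]]  ->  [[-1141, -276], [5304, 1283]]
... * rho(b^-1) = [[-4, 5], [-1, 1]]  ->  [[4840, -5981], [-22499, 27803]]
... * rho(a) = [[-1, 2], [5, -11]]  ->  [[-34745, 75471], [161514, -350831]]
... * rho(b^-1) = [[-4, 5], [-1, 1]]  ->  [[63509, -98254], [-295225, 456739]]
... * rho(b^-1) = [[-4, 5], [-1, 1]]  ->  [[-155782, 219291], [724161, -1019386]]
... * rho(a^-1) = [[-11, -2], [-5, -1]]  ->  [[617147, 92273], [-2868841, -428936]]
... * rho(b) = [[1, -5], [1, -4]]  ->  [[709420, -3454827], [-3297777, 16059949]]
... * rho(b) = [[1, -5], [1, -4]]  ->  [[-2745407, 10272208], [12762172, -47750911]]
... * rho(a) = [[-1, 2], [5, -11]]  ->  [[54106447, -118485102], [-251516727, 550784365]]
... * rho(b^-1) = [[-4, 5], [-1, 1]]  ->  [[-97940686, 152047133], [455282543, -706799270]]
tr = -97940686 + -706799270 = -804739956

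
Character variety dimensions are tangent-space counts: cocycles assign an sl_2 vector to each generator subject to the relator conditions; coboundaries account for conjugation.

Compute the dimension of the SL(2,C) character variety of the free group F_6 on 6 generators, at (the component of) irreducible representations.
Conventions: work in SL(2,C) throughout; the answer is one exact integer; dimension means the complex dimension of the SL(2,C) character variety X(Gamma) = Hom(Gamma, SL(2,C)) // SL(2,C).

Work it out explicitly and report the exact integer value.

Gamma = F_6 has 6 generators and no relators.
So Z^1 = (sl_2)^6 in full: dim Z^1 = 18.
dim B^1 = 3: the coboundary map is injective because an irreducible image has centralizer 0 in sl_2.
dim X = dim H^1 = dim Z^1 - dim B^1 = 18 - 3 = 15.

15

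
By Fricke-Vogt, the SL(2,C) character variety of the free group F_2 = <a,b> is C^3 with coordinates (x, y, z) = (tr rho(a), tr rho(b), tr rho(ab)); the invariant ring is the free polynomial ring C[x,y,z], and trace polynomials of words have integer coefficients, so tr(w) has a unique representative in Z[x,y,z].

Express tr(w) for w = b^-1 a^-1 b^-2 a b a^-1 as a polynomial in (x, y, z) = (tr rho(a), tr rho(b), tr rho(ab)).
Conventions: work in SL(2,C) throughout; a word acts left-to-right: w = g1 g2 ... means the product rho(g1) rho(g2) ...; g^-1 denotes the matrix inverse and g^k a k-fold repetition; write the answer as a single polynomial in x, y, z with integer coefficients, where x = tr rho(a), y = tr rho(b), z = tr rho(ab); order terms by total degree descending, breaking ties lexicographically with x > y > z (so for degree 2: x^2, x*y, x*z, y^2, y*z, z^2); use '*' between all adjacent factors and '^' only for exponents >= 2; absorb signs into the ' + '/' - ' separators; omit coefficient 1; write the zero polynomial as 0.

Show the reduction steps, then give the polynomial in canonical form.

trace(b^-1 a) = trace(a)*trace(b) - trace(a b)  (eliminate b^-1) = x*y - z
and trace(a b a) = trace(a)*trace(b a) - trace(b)  (reduce the a square) = x*z - y
and trace(a b a b) = trace(a b)*trace(a b) - trace(1)  (split on a) = z^2 - 2
trace(a b a b^-1) = trace(a b a)*trace(b) - trace(a b a b)  (eliminate b^-1) = x*y*z - y^2 - z^2 + 2
and trace(b^-2 a b a) = trace(a b a b^-1)*trace(b) - trace(a b a)  (eliminate b^-1) = x*y^2*z - y^3 - y*z^2 - x*z + 3*y
and trace(b^-2 a b a^-1) = trace(b^-2 a b)*trace(a) - trace(b^-2 a b a)  (eliminate a^-1) = -x*y^2*z + x^2*y + y^3 + y*z^2 - 3*y
next, trace(b^-1 a b a^-1) = trace(b^-1 a b)*trace(a) - trace(b^-1 a b a)  (eliminate a^-1) = -x*y*z + x^2 + y^2 + z^2 - 2
and trace(b^-2 a b a^-1 b^-1) = trace(b^-2 a b a^-1)*trace(b) - trace(b^-2 a b a^-1 b)  (eliminate b^-1) = -x*y^3*z + x^2*y^2 + y^4 + y^2*z^2 + x*y*z - x^2 - 4*y^2 - z^2 + 2
trace(a^2) = trace(a)*trace(a) - trace(1)  (reduce the a square) = x^2 - 2
trace(a^2 b a) = trace(a)*trace(a b a) - trace(a b)  (reduce the a square) = x^2*z - x*y - z
trace(b a b) = trace(b)*trace(a b) - trace(a)  (reduce the b square) = y*z - x
and trace(a^2 b a b) = trace(a)*trace(b a b a) - trace(b a b)  (reduce the a square) = x*z^2 - y*z - x
next, trace(b^-1 a^2 b a) = trace(a^2 b a)*trace(b) - trace(a^2 b a b)  (eliminate b^-1) = x^2*y*z - x*y^2 - x*z^2 + x
trace(a b a^-1 b^-1 a) = trace(b^-1 a^2 b)*trace(a) - trace(b^-1 a^2 b a)  (eliminate a^-1) = -x^2*y*z + x^3 + x*y^2 + x*z^2 - 3*x
next, trace(a b a b a b) = trace(b a b a)*trace(b a) - trace(a b)  (split on b) = z^3 - 3*z
and trace(b^-1 a b a b a) = trace(a b a b a)*trace(b) - trace(a b a b a b)  (eliminate b^-1) = x*y*z^2 - y^2*z - z^3 - x*y + 3*z
next, trace(a b a^-1 b^-1 a b) = trace(b^-1 a b a b)*trace(a) - trace(b^-1 a b a b a)  (eliminate a^-1) = -x*y*z^2 + x^2*z + y^2*z + z^3 - 3*z
trace(b^-1 a b a^-1 b^-1 a) = trace(a b a^-1 b^-1 a)*trace(b) - trace(a b a^-1 b^-1 a b)  (eliminate b^-1) = -x^2*y^2*z + x^3*y + x*y^3 + 2*x*y*z^2 - x^2*z - y^2*z - z^3 - 3*x*y + 3*z
next, trace(b^-2 a b a^-1 b^-1 a) = trace(b^-1 a b a^-1 b^-1 a)*trace(b) - trace(b^-1 a b a^-1 b^-1 a b)  (eliminate b^-1) = -x^2*y^3*z + x^3*y^2 + x*y^4 + 2*x*y^2*z^2 - y^3*z - y*z^3 - x^3 - 4*x*y^2 - x*z^2 + 3*y*z + 3*x
trace(b^-1 a^-1 b^-2 a b a^-1) = trace(b^-2 a b a^-1 b^-1)*trace(a) - trace(b^-2 a b a^-1 b^-1 a)  (eliminate a^-1) = -x*y^2*z^2 + x^2*y*z + y^3*z + y*z^3 - 3*y*z - x

-x*y^2*z^2 + x^2*y*z + y^3*z + y*z^3 - 3*y*z - x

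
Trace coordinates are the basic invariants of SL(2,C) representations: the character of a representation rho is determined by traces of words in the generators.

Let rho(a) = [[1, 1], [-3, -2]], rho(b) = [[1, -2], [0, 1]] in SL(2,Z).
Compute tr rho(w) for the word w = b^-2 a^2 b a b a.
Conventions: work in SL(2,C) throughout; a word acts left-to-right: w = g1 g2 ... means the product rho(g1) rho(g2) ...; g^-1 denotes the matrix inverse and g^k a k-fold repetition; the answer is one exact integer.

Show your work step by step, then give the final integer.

rho(b^-1) = [[1, 2], [0, 1]]
... * rho(b^-1) = [[1, 2], [0, 1]]  ->  [[1, 4], [0, 1]]
... * rho(a) = [[1, 1], [-3, -2]]  ->  [[-11, -7], [-3, -2]]
... * rho(a) = [[1, 1], [-3, -2]]  ->  [[10, 3], [3, 1]]
... * rho(b) = [[1, -2], [0, 1]]  ->  [[10, -17], [3, -5]]
... * rho(a) = [[1, 1], [-3, -2]]  ->  [[61, 44], [18, 13]]
... * rho(b) = [[1, -2], [0, 1]]  ->  [[61, -78], [18, -23]]
... * rho(a) = [[1, 1], [-3, -2]]  ->  [[295, 217], [87, 64]]
tr = 295 + 64 = 359

359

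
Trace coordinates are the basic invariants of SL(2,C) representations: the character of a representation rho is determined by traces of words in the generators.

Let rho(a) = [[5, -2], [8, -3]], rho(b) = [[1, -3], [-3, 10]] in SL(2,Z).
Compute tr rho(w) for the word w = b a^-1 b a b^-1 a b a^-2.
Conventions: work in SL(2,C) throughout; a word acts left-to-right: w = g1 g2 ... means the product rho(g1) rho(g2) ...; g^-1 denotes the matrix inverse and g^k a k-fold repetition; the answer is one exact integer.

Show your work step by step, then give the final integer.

-22554547

rho(b) = [[1, -3], [-3, 10]]
... * rho(a^-1) = [[-3, 2], [-8, 5]]  ->  [[21, -13], [-71, 44]]
... * rho(b) = [[1, -3], [-3, 10]]  ->  [[60, -193], [-203, 653]]
... * rho(a) = [[5, -2], [8, -3]]  ->  [[-1244, 459], [4209, -1553]]
... * rho(b^-1) = [[10, 3], [3, 1]]  ->  [[-11063, -3273], [37431, 11074]]
... * rho(a) = [[5, -2], [8, -3]]  ->  [[-81499, 31945], [275747, -108084]]
... * rho(b) = [[1, -3], [-3, 10]]  ->  [[-177334, 563947], [599999, -1908081]]
... * rho(a^-1) = [[-3, 2], [-8, 5]]  ->  [[-3979574, 2465067], [13464651, -8340407]]
... * rho(a^-1) = [[-3, 2], [-8, 5]]  ->  [[-7781814, 4366187], [26329303, -14772733]]
tr = -7781814 + -14772733 = -22554547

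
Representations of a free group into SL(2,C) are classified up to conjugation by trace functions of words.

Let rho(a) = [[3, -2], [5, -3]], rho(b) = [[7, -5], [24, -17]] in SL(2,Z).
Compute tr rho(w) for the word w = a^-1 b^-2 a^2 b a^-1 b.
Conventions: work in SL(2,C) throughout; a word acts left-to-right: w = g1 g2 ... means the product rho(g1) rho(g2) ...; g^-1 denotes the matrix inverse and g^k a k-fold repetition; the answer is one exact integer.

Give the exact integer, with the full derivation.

rho(a^-1) = [[-3, 2], [-5, 3]]
... * rho(b^-1) = [[-17, 5], [-24, 7]]  ->  [[3, -1], [13, -4]]
... * rho(b^-1) = [[-17, 5], [-24, 7]]  ->  [[-27, 8], [-125, 37]]
... * rho(a) = [[3, -2], [5, -3]]  ->  [[-41, 30], [-190, 139]]
... * rho(a) = [[3, -2], [5, -3]]  ->  [[27, -8], [125, -37]]
... * rho(b) = [[7, -5], [24, -17]]  ->  [[-3, 1], [-13, 4]]
... * rho(a^-1) = [[-3, 2], [-5, 3]]  ->  [[4, -3], [19, -14]]
... * rho(b) = [[7, -5], [24, -17]]  ->  [[-44, 31], [-203, 143]]
tr = -44 + 143 = 99

99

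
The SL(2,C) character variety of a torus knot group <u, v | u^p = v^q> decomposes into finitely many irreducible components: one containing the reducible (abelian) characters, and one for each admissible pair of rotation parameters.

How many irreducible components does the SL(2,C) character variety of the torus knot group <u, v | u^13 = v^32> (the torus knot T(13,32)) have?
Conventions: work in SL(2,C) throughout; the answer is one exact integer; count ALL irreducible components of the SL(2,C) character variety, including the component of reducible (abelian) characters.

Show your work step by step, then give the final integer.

187

In the torus knot group T(13,32), u^13 = v^32 is central, so an irreducible representation sends it to +I or -I (Schur).
So on each irreducible component the traces are pinned: tr(u) = 2*cos(pi*alpha/13) with 1 <= alpha <= 12, tr(v) = 2*cos(pi*beta/32) with 1 <= beta <= 31.
The two central values (-1)^alpha I and (-1)^beta I must be the same matrix, so alpha and beta share a parity.
Enumerate parity-matched pairs: 6*16 odd-odd plus 6*15 even-even gives 186.
That is 186 components of irreducible characters, and with the reducible (abelian) component the total is 187.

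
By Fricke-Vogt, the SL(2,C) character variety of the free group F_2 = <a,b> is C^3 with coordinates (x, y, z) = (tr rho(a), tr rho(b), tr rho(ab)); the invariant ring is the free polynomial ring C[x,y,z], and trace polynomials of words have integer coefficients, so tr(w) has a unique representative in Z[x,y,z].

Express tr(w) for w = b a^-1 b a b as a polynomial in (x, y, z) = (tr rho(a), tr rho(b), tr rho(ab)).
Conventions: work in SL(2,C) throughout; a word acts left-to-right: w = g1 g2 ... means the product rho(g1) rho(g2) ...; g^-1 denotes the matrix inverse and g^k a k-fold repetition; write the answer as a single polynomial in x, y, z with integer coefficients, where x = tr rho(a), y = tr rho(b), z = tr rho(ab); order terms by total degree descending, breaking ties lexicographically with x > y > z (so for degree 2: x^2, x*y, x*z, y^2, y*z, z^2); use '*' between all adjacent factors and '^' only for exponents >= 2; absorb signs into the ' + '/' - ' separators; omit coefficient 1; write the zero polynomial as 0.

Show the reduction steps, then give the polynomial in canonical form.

x*y^2*z - x^2*y - y*z^2 + y

tr(b a b) = tr(b) * tr(a b) - tr(a) = y*z - x
tr(b a b^2) = tr(b) * tr(b a b) - tr(b a) = y^2*z - x*y - z
tr(a b a b) = tr(a b) * tr(a b) - tr(1) = z^2 - 2
tr(a b a) = tr(a) * tr(b a) - tr(b) = x*z - y
tr(b a b^2 a) = tr(b) * tr(a b a b) - tr(a b a) = y*z^2 - x*z - y
tr(b a^-1 b a b) = tr(b a b^2) * tr(a) - tr(b a b^2 a) = x*y^2*z - x^2*y - y*z^2 + y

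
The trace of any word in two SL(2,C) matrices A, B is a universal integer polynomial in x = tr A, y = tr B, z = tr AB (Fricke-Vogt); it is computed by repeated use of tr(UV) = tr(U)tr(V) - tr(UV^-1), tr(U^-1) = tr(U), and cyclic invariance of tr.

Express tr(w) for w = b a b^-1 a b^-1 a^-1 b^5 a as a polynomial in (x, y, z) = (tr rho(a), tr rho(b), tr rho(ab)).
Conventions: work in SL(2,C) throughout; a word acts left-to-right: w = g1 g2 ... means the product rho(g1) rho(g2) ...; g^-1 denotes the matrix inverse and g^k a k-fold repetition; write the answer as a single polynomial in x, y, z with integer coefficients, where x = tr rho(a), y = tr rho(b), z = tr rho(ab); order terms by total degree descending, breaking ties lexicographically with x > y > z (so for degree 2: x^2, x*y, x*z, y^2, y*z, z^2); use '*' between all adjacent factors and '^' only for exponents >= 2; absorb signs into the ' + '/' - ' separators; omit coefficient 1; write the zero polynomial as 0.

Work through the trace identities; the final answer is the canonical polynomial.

-x^2*y^6*z^2 + x^3*y^5*z + x*y^7*z + 2*x*y^5*z^3 + 2*x^2*y^4*z^2 - y^6*z^2 - y^4*z^4 - 3*x^3*y^3*z - 7*x*y^5*z - 6*x*y^3*z^3 + 2*x^2*y^2*z^2 + 7*y^4*z^2 + 3*y^2*z^4 + x^3*y*z + 14*x*y^3*z + 2*x*y*z^3 - x^2*y^2 - x^2*z^2 - y^4 - 13*y^2*z^2 - z^4 - 6*x*y*z + x^2 + 4*y^2 + 4*z^2 - 2

next, tr(a b a b) = tr(a b) * tr(a b) - tr(1) = z^2 - 2
tr(a b a) = tr(a) * tr(b a) - tr(b) = x*z - y
tr(b a b a b) = tr(b) * tr(a b a b) - tr(a b a) = y*z^2 - x*z - y
tr(b^2 a b a b) = tr(b) * tr(b a b a b) - tr(b a b a) = y^2*z^2 - x*y*z - y^2 - z^2 + 2
tr(b a b a b^3) = tr(b) * tr(b^2 a b a b) - tr(b^2 a b a) = y^3*z^2 - x*y^2*z - y^3 - 2*y*z^2 + x*z + 3*y
tr(b^5 a b a) = tr(b) * tr(b a b a b^3) - tr(b a b a b^2) = y^4*z^2 - x*y^3*z - y^4 - 3*y^2*z^2 + 2*x*y*z + 4*y^2 + z^2 - 2
next, tr(b a b) = tr(b) * tr(a b) - tr(a) = y*z - x
tr(a b a^2 b) = tr(a) * tr(b a b a) - tr(b a b) = x*z^2 - y*z - x
and tr(a b a^2) = tr(a) * tr(b a^2) - tr(b a) = x^2*z - x*y - z
tr(a b a^2 b^2) = tr(b) * tr(a b a^2 b) - tr(a b a^2) = x*y*z^2 - x^2*z - y^2*z + z
next, tr(b a b a^2 b^2) = tr(b) * tr(a b a^2 b^2) - tr(a b a^2 b) = x*y^2*z^2 - x^2*y*z - y^3*z - x*z^2 + 2*y*z + x
tr(a b a^2 b^4) = tr(b) * tr(b a b a^2 b^2) - tr(b a b a^2 b) = x*y^3*z^2 - x^2*y^2*z - y^4*z - 2*x*y*z^2 + x^2*z + 3*y^2*z + x*y - z
next, tr(a b a^2 b^5) = tr(b) * tr(a b a^2 b^4) - tr(a b a^2 b^3) = x*y^4*z^2 - x^2*y^3*z - y^5*z - 3*x*y^2*z^2 + 2*x^2*y*z + 4*y^3*z + x*y^2 + x*z^2 - 3*y*z - x
tr(b^5 a b a^2 b) = tr(b) * tr(a b a^2 b^5) - tr(a b a^2 b^4) = x*y^5*z^2 - x^2*y^4*z - y^6*z - 4*x*y^3*z^2 + 3*x^2*y^2*z + 5*y^4*z + x*y^3 + 3*x*y*z^2 - x^2*z - 6*y^2*z - 2*x*y + z
next, tr(a b a b a b) = tr(b a b a) * tr(b a) - tr(a b) = z^3 - 3*z
tr(a b a b a b^2) = tr(b) * tr(a b a b a b) - tr(a b a b a) = y*z^3 - x*z^2 - 2*y*z + x
tr(b a b^3 a b a) = tr(b) * tr(a b a b a b^2) - tr(a b a b a b) = y^2*z^3 - x*y*z^2 - 2*y^2*z - z^3 + x*y + 3*z
tr(b^2) = tr(b) * tr(b) - tr(1) = y^2 - 2
tr(a^2 b^2) = tr(a) * tr(b^2 a) - tr(b^2) = x*y*z - x^2 - y^2 + 2
next, tr(a b^3 a) = tr(b) * tr(a^2 b^2) - tr(a^2 b) = x*y^2*z - x^2*y - y^3 - x*z + 3*y
and tr(b a b^3 a b) = tr(b) * tr(a b^3 a b) - tr(a b^3 a) = y^3*z^2 - 2*x*y^2*z + x^2*y - y*z^2 + x*z - y
next, tr(a b a^2 b a b^3) = tr(a) * tr(b a b^3 a b a) - tr(b a b^3 a b) = x*y^2*z^3 - x^2*y*z^2 - y^3*z^2 - x*z^3 + y*z^2 + 2*x*z + y
tr(b a b^2 a b) = tr(b) * tr(a b^2 a b) - tr(a b^2 a) = y^2*z^2 - 2*x*y*z + x^2 - 2
tr(a b a^2 b a b^2) = tr(a) * tr(b a b^2 a b a) - tr(b a b^2 a b) = x*y*z^3 - x^2*z^2 - y^2*z^2 + 2
and tr(b^3 a b a^2 b a b) = tr(b) * tr(a b a^2 b a b^3) - tr(a b a^2 b a b^2) = x*y^3*z^3 - x^2*y^2*z^2 - y^4*z^2 - 2*x*y*z^3 + x^2*z^2 + 2*y^2*z^2 + 2*x*y*z + y^2 - 2
tr(b^5 a b a^2 b a) = tr(b) * tr(b^3 a b a^2 b a b) - tr(b^3 a b a^2 b a) = x*y^4*z^3 - x^2*y^3*z^2 - y^5*z^2 - 3*x*y^2*z^3 + 2*x^2*y*z^2 + 3*y^3*z^2 + 2*x*y^2*z + x*z^3 + y^3 - y*z^2 - 2*x*z - 3*y
next, tr(a^-1 b^5 a b a^2 b) = tr(b^5 a b a^2 b) * tr(a) - tr(b^5 a b a^2 b a) = x^2*y^5*z^2 - x^3*y^4*z - x*y^6*z - x*y^4*z^3 - 3*x^2*y^3*z^2 + y^5*z^2 + 3*x^3*y^2*z + 5*x*y^4*z + 3*x*y^2*z^3 + x^2*y^3 + x^2*y*z^2 - 3*y^3*z^2 - x^3*z - 8*x*y^2*z - x*z^3 - 2*x^2*y - y^3 + y*z^2 + 3*x*z + 3*y
next, tr(a b^-1 a^-1 b^5 a b a) = tr(a^-1 b^5 a b a^2) * tr(b) - tr(a^-1 b^5 a b a^2 b) = -x^2*y^5*z^2 + x^3*y^4*z + x*y^6*z + x*y^4*z^3 + 3*x^2*y^3*z^2 - 3*x^3*y^2*z - 6*x*y^4*z - 3*x*y^2*z^3 - x^2*y^3 - x^2*y*z^2 - y^5 + x^3*z + 10*x*y^2*z + x*z^3 + 2*x^2*y + 5*y^3 - 3*x*z - 5*y
tr(b^5 a b a b) = tr(b) * tr(b a b a b^4) - tr(b a b a b^3) = y^5*z^2 - x*y^4*z - y^5 - 4*y^3*z^2 + 3*x*y^2*z + 5*y^3 + 3*y*z^2 - x*z - 5*y
tr(b^2 a b a b a b^2) = tr(b) * tr(b a b a b a b^2) - tr(b a b a b a b) = y^3*z^3 - x*y^2*z^2 - 2*y^3*z - 2*y*z^3 + x*y^2 + x*z^2 + 5*y*z - x
tr(b^3 a b a b a b^2) = tr(b) * tr(b^2 a b a b a b^2) - tr(b^2 a b a b a b) = y^4*z^3 - x*y^3*z^2 - 2*y^4*z - 3*y^2*z^3 + x*y^3 + 2*x*y*z^2 + 7*y^2*z + z^3 - 2*x*y - 3*z
tr(b^5 a b a b a b) = tr(b) * tr(b^3 a b a b a b^2) - tr(b^3 a b a b a b) = y^5*z^3 - x*y^4*z^2 - 2*y^5*z - 4*y^3*z^3 + x*y^4 + 3*x*y^2*z^2 + 9*y^3*z + 3*y*z^3 - 3*x*y^2 - x*z^2 - 8*y*z + x
next, tr(a b a b a b a b) = tr(a b a b) * tr(a b a b) - tr(1) = z^4 - 4*z^2 + 2
next, tr(a b a b a b a) = tr(a) * tr(b a b a b a) - tr(b a b a b) = x*z^3 - y*z^2 - 2*x*z + y
tr(a b a b a b a b^2) = tr(b) * tr(a b a b a b a b) - tr(a b a b a b a) = y*z^4 - x*z^3 - 3*y*z^2 + 2*x*z + y
tr(b^2 a b a b a b a b) = tr(b) * tr(a b a b a b a b^2) - tr(a b a b a b a b) = y^2*z^4 - x*y*z^3 - 3*y^2*z^2 - z^4 + 2*x*y*z + y^2 + 4*z^2 - 2
and tr(a b a b a b a b^4) = tr(b) * tr(b^2 a b a b a b a b) - tr(b^2 a b a b a b a) = y^3*z^4 - x*y^2*z^3 - 3*y^3*z^2 - 2*y*z^4 + 2*x*y^2*z + x*z^3 + y^3 + 7*y*z^2 - 2*x*z - 3*y
next, tr(b^5 a b a b a b a) = tr(b) * tr(a b a b a b a b^4) - tr(a b a b a b a b^3) = y^4*z^4 - x*y^3*z^3 - 3*y^4*z^2 - 3*y^2*z^4 + 2*x*y^3*z + 2*x*y*z^3 + y^4 + 10*y^2*z^2 + z^4 - 4*x*y*z - 4*y^2 - 4*z^2 + 2
tr(a^-1 b^5 a b a b a b) = tr(b^5 a b a b a b) * tr(a) - tr(b^5 a b a b a b a) = x*y^5*z^3 - x^2*y^4*z^2 - y^4*z^4 - 2*x*y^5*z - 3*x*y^3*z^3 + x^2*y^4 + 3*x^2*y^2*z^2 + 3*y^4*z^2 + 3*y^2*z^4 + 7*x*y^3*z + x*y*z^3 - 3*x^2*y^2 - x^2*z^2 - y^4 - 10*y^2*z^2 - z^4 - 4*x*y*z + x^2 + 4*y^2 + 4*z^2 - 2
tr(a b^-1 a^-1 b^5 a b a b) = tr(a^-1 b^5 a b a b a) * tr(b) - tr(a^-1 b^5 a b a b a b) = -x*y^5*z^3 + x^2*y^4*z^2 + y^6*z^2 + y^4*z^4 + x*y^5*z + 3*x*y^3*z^3 - x^2*y^4 - 3*x^2*y^2*z^2 - y^6 - 7*y^4*z^2 - 3*y^2*z^4 - 4*x*y^3*z - x*y*z^3 + 3*x^2*y^2 + x^2*z^2 + 6*y^4 + 13*y^2*z^2 + z^4 + 3*x*y*z - x^2 - 9*y^2 - 4*z^2 + 2
tr(b a b^-1 a b^-1 a^-1 b^5 a) = tr(a b^-1 a^-1 b^5 a b a) * tr(b) - tr(a b^-1 a^-1 b^5 a b a b) = -x^2*y^6*z^2 + x^3*y^5*z + x*y^7*z + 2*x*y^5*z^3 + 2*x^2*y^4*z^2 - y^6*z^2 - y^4*z^4 - 3*x^3*y^3*z - 7*x*y^5*z - 6*x*y^3*z^3 + 2*x^2*y^2*z^2 + 7*y^4*z^2 + 3*y^2*z^4 + x^3*y*z + 14*x*y^3*z + 2*x*y*z^3 - x^2*y^2 - x^2*z^2 - y^4 - 13*y^2*z^2 - z^4 - 6*x*y*z + x^2 + 4*y^2 + 4*z^2 - 2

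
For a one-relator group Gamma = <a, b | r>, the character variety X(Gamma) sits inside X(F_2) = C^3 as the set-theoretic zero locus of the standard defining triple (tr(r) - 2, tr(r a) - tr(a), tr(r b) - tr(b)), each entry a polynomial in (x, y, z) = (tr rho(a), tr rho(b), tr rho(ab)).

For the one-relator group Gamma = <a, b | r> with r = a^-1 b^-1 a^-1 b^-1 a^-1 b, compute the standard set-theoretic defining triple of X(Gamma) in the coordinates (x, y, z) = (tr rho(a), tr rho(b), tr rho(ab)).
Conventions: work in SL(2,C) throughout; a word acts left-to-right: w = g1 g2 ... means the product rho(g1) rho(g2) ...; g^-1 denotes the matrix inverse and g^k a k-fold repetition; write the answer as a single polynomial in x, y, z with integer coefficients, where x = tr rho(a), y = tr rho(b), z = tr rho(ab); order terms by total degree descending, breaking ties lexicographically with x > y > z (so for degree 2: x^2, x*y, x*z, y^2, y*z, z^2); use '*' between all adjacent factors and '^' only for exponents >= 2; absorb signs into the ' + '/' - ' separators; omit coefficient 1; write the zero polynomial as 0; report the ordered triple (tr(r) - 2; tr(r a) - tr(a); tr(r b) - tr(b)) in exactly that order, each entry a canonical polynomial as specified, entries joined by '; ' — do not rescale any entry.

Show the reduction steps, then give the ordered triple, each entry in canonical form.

apply: trace(b a^-1) = trace(b)*trace(a) - trace(b a) = x*y - z
trace(a^-1 b a^-1) = trace(b a^-1)*trace(a) - trace(b) = x^2*y - x*z - y
trace(a^-2 b a^-1) = trace(a^-1 b a^-1)*trace(a) - trace(a^-1 b) = x^3*y - x^2*z - 2*x*y + z
use: trace(b^2) = trace(b)*trace(b) - trace(1) = y^2 - 2
trace(b^2 a) = trace(b)*trace(a b) - trace(a) = y*z - x
apply: trace(b a^-1 b) = trace(b^2)*trace(a) - trace(b^2 a) = x*y^2 - y*z - x
trace(b a b a) = trace(b a)*trace(b a) - trace(1)   [split at repeated b] = z^2 - 2
trace(b a^-1 b a) = trace(b a b)*trace(a) - trace(b a b a) = x*y*z - x^2 - z^2 + 2
trace(b a^-1 b a^-1) = trace(b a^-1 b)*trace(a) - trace(b a^-1 b a) = x^2*y^2 - 2*x*y*z + z^2 - 2
apply: trace(a^-2 b a^-1 b) = trace(b a^-1 b a^-1)*trace(a) - trace(b a^-1 b) = x^3*y^2 - 2*x^2*y*z - x*y^2 + x*z^2 + y*z - x
trace(a^-1 b a^-1 b^-1 a^-1) = trace(a^-2 b a^-1)*trace(b) - trace(a^-2 b a^-1 b) = x^2*y*z - x*y^2 - x*z^2 + x
trace(a b^2 a) = trace(a)*trace(b^2 a) - trace(b^2) = x*y*z - x^2 - y^2 + 2
apply: trace(a b a) = trace(a)*trace(b a) - trace(b) = x*z - y
apply: trace(a b^2 a b) = trace(b)*trace(a b a b) - trace(a b a) = y*z^2 - x*z - y
trace(b^2 a b^-1 a) = trace(a b^2 a)*trace(b) - trace(a b^2 a b) = x*y^2*z - x^2*y - y^3 - y*z^2 + x*z + 3*y
trace(b^-1 a^-1 b^2 a) = trace(b^2 a b^-1)*trace(a) - trace(b^2 a b^-1 a) = -x*y^2*z + x^2*y + y^3 + y*z^2 - 3*y
trace(b a^-1 b^-1 a^-1 b) = trace(b^-1 a^-1 b^2)*trace(a) - trace(b^-1 a^-1 b^2 a) = x*y^2*z - y^3 - y*z^2 - x*z + 3*y
trace(a^-1 b a b a^-1) = trace(b a b a^-1)*trace(a) - trace(b a b) = x^2*y*z - x^3 - x*z^2 - y*z + 3*x
use: trace(b a b^2) = trace(b)*trace(a b^2) - trace(a b) = y^2*z - x*y - z
use: trace(b a^-1 b a b) = trace(b a b^2)*trace(a) - trace(b a b^2 a) = x*y^2*z - x^2*y - y*z^2 + y
use: trace(b a b a b a) = trace(b a b a)*trace(b a) - trace(a b)   [split at repeated b] = z^3 - 3*z
trace(b a^-1 b a b a) = trace(b a b a b)*trace(a) - trace(b a b a b a) = x*y*z^2 - x^2*z - z^3 - x*y + 3*z
use: trace(a^-1 b a b a^-1 b) = trace(b a^-1 b a b)*trace(a) - trace(b a^-1 b a b a) = x^2*y^2*z - x^3*y - 2*x*y*z^2 + x^2*z + z^3 + 2*x*y - 3*z
use: trace(b a^-1 b^-1 a^-1 b a) = trace(a^-1 b a b a^-1)*trace(b) - trace(a^-1 b a b a^-1 b) = x*y*z^2 - x^2*z - y^2*z - z^3 + x*y + 3*z
use: trace(a^-1 b a^-1 b^-1 a^-1 b) = trace(b a^-1 b^-1 a^-1 b)*trace(a) - trace(b a^-1 b^-1 a^-1 b a) = x^2*y^2*z - x*y^3 - 2*x*y*z^2 + y^2*z + z^3 + 2*x*y - 3*z
apply: trace(a^-1 b^-1 a^-1 b^-1 a^-1 b) = trace(a^-1 b a^-1 b^-1 a^-1)*trace(b) - trace(a^-1 b a^-1 b^-1 a^-1 b) = x*y*z^2 - y^2*z - z^3 - x*y + 3*z
apply: trace(a^-1 b^-1 a^-1 b^2 a^-1) = trace(a^-1 b^-1 a^-1 b^2)*trace(a) - trace(a^-1 b^-1 a^-1 b^2 a) = x^2*y^2*z - x*y^3 - x*y*z^2 - x^2*z + 2*x*y + z
trace(b^3) = trace(b)*trace(b^2) - trace(b) = y^3 - 3*y
trace(b^3 a b) = trace(b)*trace(a b^3) - trace(a b^2) = y^3*z - x*y^2 - 2*y*z + x
apply: trace(b^3 a b a) = trace(b)*trace(b a b a b) - trace(b a b a) = y^2*z^2 - x*y*z - y^2 - z^2 + 2
apply: trace(a^-1 b^3 a b) = trace(b^3 a b)*trace(a) - trace(b^3 a b a) = x*y^3*z - x^2*y^2 - y^2*z^2 - x*y*z + x^2 + y^2 + z^2 - 2
trace(b^-1 a^-1 b^3 a) = trace(a^-1 b^3 a)*trace(b) - trace(a^-1 b^3 a b) = -x*y^3*z + x^2*y^2 + y^4 + y^2*z^2 + x*y*z - x^2 - 4*y^2 - z^2 + 2
use: trace(b a^-1 b^-1 a^-1 b^2) = trace(b^-1 a^-1 b^3)*trace(a) - trace(b^-1 a^-1 b^3 a) = x*y^3*z - y^4 - y^2*z^2 - 2*x*y*z + 4*y^2 + z^2 - 2
trace(a b a b a) = trace(a)*trace(b a b a) - trace(b a b) = x*z^2 - y*z - x
trace(b^2 a b a b a) = trace(b)*trace(a b a b a b) - trace(a b a b a) = y*z^3 - x*z^2 - 2*y*z + x
apply: trace(a^-1 b^2 a b a b) = trace(b^2 a b a b)*trace(a) - trace(b^2 a b a b a) = x*y^2*z^2 - x^2*y*z - y*z^3 - x*y^2 + 2*y*z + x
trace(b^-1 a^-1 b^2 a b a) = trace(a^-1 b^2 a b a)*trace(b) - trace(a^-1 b^2 a b a b) = -x*y^2*z^2 + x^2*y*z + y^3*z + y*z^3 - 3*y*z - x
trace(b a^-1 b^-1 a^-1 b^2 a) = trace(b^-1 a^-1 b^2 a b)*trace(a) - trace(b^-1 a^-1 b^2 a b a) = x*y^2*z^2 - x^2*y*z - y^3*z - y*z^3 + x*y^2 + 3*y*z - x
apply: trace(a^-1 b^-1 a^-1 b^2 a^-1 b) = trace(b a^-1 b^-1 a^-1 b^2)*trace(a) - trace(b a^-1 b^-1 a^-1 b^2 a) = x^2*y^3*z - x*y^4 - 2*x*y^2*z^2 - x^2*y*z + y^3*z + y*z^3 + 3*x*y^2 + x*z^2 - 3*y*z - x
trace(a^-1 b^-1 a^-1 b^-1 a^-1 b^2) = trace(a^-1 b^-1 a^-1 b^2 a^-1)*trace(b) - trace(a^-1 b^-1 a^-1 b^2 a^-1 b) = x*y^2*z^2 - y^3*z - y*z^3 - x*y^2 - x*z^2 + 4*y*z + x
assemble the triple (trace(r) - 2; trace(r a) - x; trace(r b) - y)

x*y*z^2 - y^2*z - z^3 - x*y + 3*z - 2; x*z - x - y; x*y^2*z^2 - y^3*z - y*z^3 - x*y^2 - x*z^2 + 4*y*z + x - y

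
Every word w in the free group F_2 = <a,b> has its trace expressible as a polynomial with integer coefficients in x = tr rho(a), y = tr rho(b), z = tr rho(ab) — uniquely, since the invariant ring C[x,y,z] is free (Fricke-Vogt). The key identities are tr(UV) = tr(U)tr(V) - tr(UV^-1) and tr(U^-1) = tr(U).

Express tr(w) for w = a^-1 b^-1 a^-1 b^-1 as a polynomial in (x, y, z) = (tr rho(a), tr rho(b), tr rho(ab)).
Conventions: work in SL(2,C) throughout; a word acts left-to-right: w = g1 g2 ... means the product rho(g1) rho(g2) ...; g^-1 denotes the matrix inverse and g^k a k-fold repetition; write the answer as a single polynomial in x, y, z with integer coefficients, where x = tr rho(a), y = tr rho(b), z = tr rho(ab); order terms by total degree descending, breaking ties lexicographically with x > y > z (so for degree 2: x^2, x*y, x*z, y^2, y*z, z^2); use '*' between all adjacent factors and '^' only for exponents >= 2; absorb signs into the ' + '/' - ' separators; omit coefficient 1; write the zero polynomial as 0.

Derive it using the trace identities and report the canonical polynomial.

z^2 - 2

so trace(b^-1) = trace(b) = y
so trace(b^-1 a) = trace(a)*trace(b) - trace(a b)   [inverse elimination on b] = x*y - z
trace(b^-1 a^-1) = trace(b^-1)*trace(a) - trace(b^-1 a)   [inverse elimination on a] = z
so trace(b^-1 a^-1 b^-1) = trace(b^-1 a^-1)*trace(b) - trace(b^-1 a^-1 b)   [inverse elimination on b] = y*z - x
trace(a b a) = trace(a)*trace(b a) - trace(b)   [square of a] = x*z - y
trace(a b a b) = trace(a b)*trace(a b) - trace(1)   [split at a repeated a] = z^2 - 2
trace(b a b^-1 a) = trace(a b a)*trace(b) - trace(a b a b)   [inverse elimination on b] = x*y*z - y^2 - z^2 + 2
trace(a b^-1 a^-1 b) = trace(b a b^-1)*trace(a) - trace(b a b^-1 a)   [inverse elimination on a] = -x*y*z + x^2 + y^2 + z^2 - 2
reduce: trace(b^-1 a^-1 b^-1 a) = trace(a b^-1 a^-1)*trace(b) - trace(a b^-1 a^-1 b)   [inverse elimination on b] = x*y*z - x^2 - z^2 + 2
so trace(a^-1 b^-1 a^-1 b^-1) = trace(b^-1 a^-1 b^-1)*trace(a) - trace(b^-1 a^-1 b^-1 a)   [inverse elimination on a] = z^2 - 2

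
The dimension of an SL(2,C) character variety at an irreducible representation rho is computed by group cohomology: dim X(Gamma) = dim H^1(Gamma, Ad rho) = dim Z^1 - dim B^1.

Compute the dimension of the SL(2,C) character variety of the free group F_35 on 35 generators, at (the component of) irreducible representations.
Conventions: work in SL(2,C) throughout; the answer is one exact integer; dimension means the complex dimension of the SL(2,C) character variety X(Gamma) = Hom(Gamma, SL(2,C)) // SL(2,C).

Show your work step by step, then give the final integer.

102

Here Gamma is free of rank 35 — no relator constrains a cocycle.
A cocycle picks one sl_2 vector per generator freely, giving dim Z^1 = 3*35 = 105.
Irreducibility makes the coboundary map sl_2 -> Z^1 injective (trivial centralizer), so dim B^1 = 3.
dim X = dim H^1 = dim Z^1 - dim B^1 = 105 - 3 = 102.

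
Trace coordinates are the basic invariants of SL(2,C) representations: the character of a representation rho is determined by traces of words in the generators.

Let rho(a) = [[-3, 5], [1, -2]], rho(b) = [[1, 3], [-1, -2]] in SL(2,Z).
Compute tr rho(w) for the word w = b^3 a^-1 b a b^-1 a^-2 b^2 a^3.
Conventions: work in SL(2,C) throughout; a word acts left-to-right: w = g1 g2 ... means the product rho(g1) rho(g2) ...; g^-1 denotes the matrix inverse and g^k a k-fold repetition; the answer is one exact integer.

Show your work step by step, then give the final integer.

rho(b) = [[1, 3], [-1, -2]]
... * rho(b) = [[1, 3], [-1, -2]]  ->  [[-2, -3], [1, 1]]
... * rho(b) = [[1, 3], [-1, -2]]  ->  [[1, 0], [0, 1]]
... * rho(a^-1) = [[-2, -5], [-1, -3]]  ->  [[-2, -5], [-1, -3]]
... * rho(b) = [[1, 3], [-1, -2]]  ->  [[3, 4], [2, 3]]
... * rho(a) = [[-3, 5], [1, -2]]  ->  [[-5, 7], [-3, 4]]
... * rho(b^-1) = [[-2, -3], [1, 1]]  ->  [[17, 22], [10, 13]]
... * rho(a^-1) = [[-2, -5], [-1, -3]]  ->  [[-56, -151], [-33, -89]]
... * rho(a^-1) = [[-2, -5], [-1, -3]]  ->  [[263, 733], [155, 432]]
... * rho(b) = [[1, 3], [-1, -2]]  ->  [[-470, -677], [-277, -399]]
... * rho(b) = [[1, 3], [-1, -2]]  ->  [[207, -56], [122, -33]]
... * rho(a) = [[-3, 5], [1, -2]]  ->  [[-677, 1147], [-399, 676]]
... * rho(a) = [[-3, 5], [1, -2]]  ->  [[3178, -5679], [1873, -3347]]
... * rho(a) = [[-3, 5], [1, -2]]  ->  [[-15213, 27248], [-8966, 16059]]
tr = -15213 + 16059 = 846

846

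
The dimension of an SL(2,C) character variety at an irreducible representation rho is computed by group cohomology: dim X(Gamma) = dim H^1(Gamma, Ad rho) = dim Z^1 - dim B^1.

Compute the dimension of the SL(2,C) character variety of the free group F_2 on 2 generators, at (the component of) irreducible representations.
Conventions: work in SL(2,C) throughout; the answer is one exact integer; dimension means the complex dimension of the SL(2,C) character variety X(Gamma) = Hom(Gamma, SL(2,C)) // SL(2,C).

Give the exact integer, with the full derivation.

3

Gamma = F_2 has 2 generators and no relators.
Z^1(Gamma, Ad rho) = (sl_2)^2: a cocycle is a free choice of one sl_2 vector per generator, so dim Z^1 = 3*2 = 6.
Irreducibility makes the coboundary map sl_2 -> Z^1 injective (trivial centralizer), so dim B^1 = 3.
dim H^1 = 6 - 3 = 3, which is dim X.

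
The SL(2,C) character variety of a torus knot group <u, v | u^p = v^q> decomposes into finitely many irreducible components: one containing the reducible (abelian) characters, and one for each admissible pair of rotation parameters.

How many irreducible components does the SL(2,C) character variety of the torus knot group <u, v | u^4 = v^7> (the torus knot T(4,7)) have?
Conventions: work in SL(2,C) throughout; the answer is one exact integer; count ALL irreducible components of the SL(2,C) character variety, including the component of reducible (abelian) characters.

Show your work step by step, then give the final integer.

10

Gamma = < u, v | u^4 = v^7 > (torus knot T(4,7)); the central element u^4 = v^7 acts as +I or -I in any irreducible SL(2,C) representation.
This locks tr(u) to 2*cos(pi*alpha/4), alpha in 1..3, and tr(v) to 2*cos(pi*beta/7), beta in 1..6, on each component of irreducible characters.
Consistency of u^4 = (-1)^alpha I with v^7 = (-1)^beta I forces alpha = beta (mod 2).
count pairs: odd alpha (2 choices) x odd beta (3), plus even alpha (1) x even beta (3): 2*3 + 1*3 = 9.
That is 9 components of irreducible characters, and with the reducible (abelian) component the total is 10.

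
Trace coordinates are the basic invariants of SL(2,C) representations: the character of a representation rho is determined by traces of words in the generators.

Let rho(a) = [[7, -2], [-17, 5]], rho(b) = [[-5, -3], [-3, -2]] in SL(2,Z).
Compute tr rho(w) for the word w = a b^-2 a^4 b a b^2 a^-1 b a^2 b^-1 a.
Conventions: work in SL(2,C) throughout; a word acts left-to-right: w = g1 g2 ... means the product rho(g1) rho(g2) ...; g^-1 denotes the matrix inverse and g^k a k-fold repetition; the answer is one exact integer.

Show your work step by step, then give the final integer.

-1742600137957810

rho(a) = [[7, -2], [-17, 5]]
... * rho(b^-1) = [[-2, 3], [3, -5]]  ->  [[-20, 31], [49, -76]]
... * rho(b^-1) = [[-2, 3], [3, -5]]  ->  [[133, -215], [-326, 527]]
... * rho(a) = [[7, -2], [-17, 5]]  ->  [[4586, -1341], [-11241, 3287]]
... * rho(a) = [[7, -2], [-17, 5]]  ->  [[54899, -15877], [-134566, 38917]]
... * rho(a) = [[7, -2], [-17, 5]]  ->  [[654202, -189183], [-1603551, 463717]]
... * rho(a) = [[7, -2], [-17, 5]]  ->  [[7795525, -2254319], [-19108046, 5525687]]
... * rho(b) = [[-5, -3], [-3, -2]]  ->  [[-32214668, -18877937], [78963169, 46272764]]
... * rho(a) = [[7, -2], [-17, 5]]  ->  [[95422253, -29960349], [-233894805, 73437482]]
... * rho(b) = [[-5, -3], [-3, -2]]  ->  [[-387230218, -226346061], [949161579, 554809451]]
... * rho(b) = [[-5, -3], [-3, -2]]  ->  [[2615189273, 1614382776], [-6410236248, -3957103639]]
... * rho(a^-1) = [[5, 2], [17, 7]]  ->  [[40520453557, 16531057978], [-99321943103, -40520197969]]
... * rho(b) = [[-5, -3], [-3, -2]]  ->  [[-252195441719, -154623476627], [618170309422, 379006225247]]
... * rho(a) = [[7, -2], [-17, 5]]  ->  [[863231010626, -268726499697], [-2115913663245, 658690507391]]
... * rho(a) = [[7, -2], [-17, 5]]  ->  [[10610967569231, -3070094519737], [-26009134268362, 7525279863445]]
... * rho(b^-1) = [[-2, 3], [3, -5]]  ->  [[-30432218697673, 47183375306378], [74594108127059, -115653802122311]]
... * rho(a) = [[7, -2], [-17, 5]]  ->  [[-1015142911092137, 296781313927236], [2488273392968700, -727457226865673]]
tr = -1015142911092137 + -727457226865673 = -1742600137957810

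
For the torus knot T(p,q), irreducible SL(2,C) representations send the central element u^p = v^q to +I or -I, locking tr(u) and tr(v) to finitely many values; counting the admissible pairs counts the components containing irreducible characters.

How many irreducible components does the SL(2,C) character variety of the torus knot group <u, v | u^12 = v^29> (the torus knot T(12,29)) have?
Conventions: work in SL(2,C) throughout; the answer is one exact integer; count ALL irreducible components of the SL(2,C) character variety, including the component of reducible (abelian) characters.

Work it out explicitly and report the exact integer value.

155

Gamma = < u, v | u^12 = v^29 > (torus knot T(12,29)); the central element u^12 = v^29 acts as +I or -I in any irreducible SL(2,C) representation.
On an irreducible component, tr(u) is locked at 2*cos(pi*alpha/12) for some alpha in 1..11, and tr(v) at 2*cos(pi*beta/29) for some beta in 1..28.
u^12 = (-1)^alpha I and v^29 = (-1)^beta I must agree, so alpha and beta have equal parity.
count pairs: odd alpha (6 choices) x odd beta (14), plus even alpha (5) x even beta (14): 6*14 + 5*14 = 154.
Total: 154 irreducible-character components + 1 reducible (abelian) component = 155.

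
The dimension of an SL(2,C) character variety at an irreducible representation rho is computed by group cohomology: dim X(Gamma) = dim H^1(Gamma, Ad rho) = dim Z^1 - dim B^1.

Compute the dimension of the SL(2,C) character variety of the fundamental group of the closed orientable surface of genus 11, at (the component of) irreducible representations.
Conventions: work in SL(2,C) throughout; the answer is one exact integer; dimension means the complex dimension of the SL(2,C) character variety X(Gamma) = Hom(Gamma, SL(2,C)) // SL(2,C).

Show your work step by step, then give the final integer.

60

Gamma = pi_1(Sigma_11) = < a_1, b_1, ..., a_11, b_11 | prod [a_i, b_i] > has 2g = 22 generators and 1 relator.
Before the relator condition, cocycle space has dim 3*22 = 66.
H^2 = coker(d_2) is dual to H^0 = 0 at irreducible rho (Poincare duality), so d_2 is onto: dim Z^1 = 63.
Coboundaries contribute dim B^1 = 3 (injective at irreducible rho).
dim X = dim H^1 = 63 - 3 = 60.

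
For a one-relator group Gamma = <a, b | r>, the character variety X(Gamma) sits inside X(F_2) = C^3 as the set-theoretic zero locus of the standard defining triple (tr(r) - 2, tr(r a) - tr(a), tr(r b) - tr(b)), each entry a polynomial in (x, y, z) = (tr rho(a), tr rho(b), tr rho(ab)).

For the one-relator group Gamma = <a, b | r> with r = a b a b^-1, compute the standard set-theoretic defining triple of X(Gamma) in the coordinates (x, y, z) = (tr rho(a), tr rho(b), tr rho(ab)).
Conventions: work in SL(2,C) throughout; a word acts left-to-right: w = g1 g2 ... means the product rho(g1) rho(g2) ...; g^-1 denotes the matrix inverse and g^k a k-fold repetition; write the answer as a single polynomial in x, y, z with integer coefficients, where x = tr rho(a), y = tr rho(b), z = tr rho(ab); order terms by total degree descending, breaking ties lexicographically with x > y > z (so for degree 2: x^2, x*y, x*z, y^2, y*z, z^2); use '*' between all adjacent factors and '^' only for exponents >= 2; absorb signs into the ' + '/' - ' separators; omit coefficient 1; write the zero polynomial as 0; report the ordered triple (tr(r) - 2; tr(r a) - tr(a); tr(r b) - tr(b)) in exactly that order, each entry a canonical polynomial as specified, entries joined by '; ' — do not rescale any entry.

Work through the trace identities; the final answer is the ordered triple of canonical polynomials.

apply: tr(a b a) = tr(a) * tr(b a) - tr(b)   [square of a] = x*z - y
tr(a b a b) = tr(a b) * tr(a b) - tr(1)   [split at a repeated a] = z^2 - 2
tr(a b a b^-1) = tr(a b a) * tr(b) - tr(a b a b)   [inverse elimination on b] = x*y*z - y^2 - z^2 + 2
use: tr(a^2 b a) = tr(a) * tr(b a^2) - tr(b a)  (reduce the a square) = x^2*z - x*y - z
tr(b a b) = tr(b) * tr(a b) - tr(a)  (reduce the b square) = y*z - x
tr(a^2 b a b) = tr(a) * tr(b a b a) - tr(b a b)  (reduce the a square) = x*z^2 - y*z - x
tr(a b a b^-1 a) = tr(a^2 b a) * tr(b) - tr(a^2 b a b)  (eliminate b^-1) = x^2*y*z - x*y^2 - x*z^2 + x
assemble the triple (tr(r) - 2; tr(r a) - x; tr(r b) - y)

x*y*z - y^2 - z^2; x^2*y*z - x*y^2 - x*z^2; x*z - 2*y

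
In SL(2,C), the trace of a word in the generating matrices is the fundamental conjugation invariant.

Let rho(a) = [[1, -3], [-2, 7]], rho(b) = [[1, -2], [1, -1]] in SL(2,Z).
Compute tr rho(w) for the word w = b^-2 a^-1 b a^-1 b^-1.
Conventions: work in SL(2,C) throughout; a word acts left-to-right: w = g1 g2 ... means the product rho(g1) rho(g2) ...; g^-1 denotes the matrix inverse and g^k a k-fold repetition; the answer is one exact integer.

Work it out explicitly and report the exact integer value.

rho(b^-1) = [[-1, 2], [-1, 1]]
... * rho(b^-1) = [[-1, 2], [-1, 1]]  ->  [[-1, 0], [0, -1]]
... * rho(a^-1) = [[7, 3], [2, 1]]  ->  [[-7, -3], [-2, -1]]
... * rho(b) = [[1, -2], [1, -1]]  ->  [[-10, 17], [-3, 5]]
... * rho(a^-1) = [[7, 3], [2, 1]]  ->  [[-36, -13], [-11, -4]]
... * rho(b^-1) = [[-1, 2], [-1, 1]]  ->  [[49, -85], [15, -26]]
tr = 49 + -26 = 23

23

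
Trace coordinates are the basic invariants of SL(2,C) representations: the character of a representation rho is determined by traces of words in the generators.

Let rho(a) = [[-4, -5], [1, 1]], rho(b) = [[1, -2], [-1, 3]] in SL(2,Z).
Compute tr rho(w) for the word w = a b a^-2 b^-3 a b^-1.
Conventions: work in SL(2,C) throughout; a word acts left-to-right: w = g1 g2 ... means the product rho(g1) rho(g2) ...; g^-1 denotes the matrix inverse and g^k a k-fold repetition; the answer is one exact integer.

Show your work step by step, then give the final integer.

rho(a) = [[-4, -5], [1, 1]]
... * rho(b) = [[1, -2], [-1, 3]]  ->  [[1, -7], [0, 1]]
... * rho(a^-1) = [[1, 5], [-1, -4]]  ->  [[8, 33], [-1, -4]]
... * rho(a^-1) = [[1, 5], [-1, -4]]  ->  [[-25, -92], [3, 11]]
... * rho(b^-1) = [[3, 2], [1, 1]]  ->  [[-167, -142], [20, 17]]
... * rho(b^-1) = [[3, 2], [1, 1]]  ->  [[-643, -476], [77, 57]]
... * rho(b^-1) = [[3, 2], [1, 1]]  ->  [[-2405, -1762], [288, 211]]
... * rho(a) = [[-4, -5], [1, 1]]  ->  [[7858, 10263], [-941, -1229]]
... * rho(b^-1) = [[3, 2], [1, 1]]  ->  [[33837, 25979], [-4052, -3111]]
tr = 33837 + -3111 = 30726

30726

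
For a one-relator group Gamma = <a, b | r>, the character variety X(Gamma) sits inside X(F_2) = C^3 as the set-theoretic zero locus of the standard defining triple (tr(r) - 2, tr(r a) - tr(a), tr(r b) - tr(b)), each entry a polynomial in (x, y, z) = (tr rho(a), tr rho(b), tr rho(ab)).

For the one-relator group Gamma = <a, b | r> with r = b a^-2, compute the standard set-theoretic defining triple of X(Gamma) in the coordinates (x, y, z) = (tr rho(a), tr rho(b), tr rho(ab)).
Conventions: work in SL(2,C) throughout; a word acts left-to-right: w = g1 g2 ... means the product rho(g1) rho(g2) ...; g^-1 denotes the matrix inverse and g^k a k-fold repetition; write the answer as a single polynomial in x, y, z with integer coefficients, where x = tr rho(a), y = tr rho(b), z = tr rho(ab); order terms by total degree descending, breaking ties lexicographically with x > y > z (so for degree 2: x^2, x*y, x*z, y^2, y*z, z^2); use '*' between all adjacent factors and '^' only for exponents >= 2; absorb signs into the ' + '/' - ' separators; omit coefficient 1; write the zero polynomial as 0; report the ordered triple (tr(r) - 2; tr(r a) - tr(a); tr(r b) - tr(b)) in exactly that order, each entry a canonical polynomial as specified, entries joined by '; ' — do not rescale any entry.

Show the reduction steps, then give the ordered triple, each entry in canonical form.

x^2*y - x*z - y - 2; x*y - x - z; x^2*y^2 - x*y*z - x^2 - y^2 - y + 2

use: tr(a^-1 b) = tr(b)*tr(a) - tr(b a) = x*y - z
apply: tr(b a^-2) = tr(a^-1 b)*tr(a) - tr(a^-1 b a) = x^2*y - x*z - y
tr(b^2) = tr(b)*tr(b) - tr(1)  (reduce the b square) = y^2 - 2
apply: tr(b^2 a) = tr(b)*tr(a b) - tr(a)  (reduce the b square) = y*z - x
use: tr(b^2 a^-1) = tr(b^2)*tr(a) - tr(b^2 a)  (eliminate a^-1) = x*y^2 - y*z - x
tr(b a^-2 b) = tr(b^2 a^-1)*tr(a) - tr(b^2)  (eliminate a^-1) = x^2*y^2 - x*y*z - x^2 - y^2 + 2
assemble the triple (tr(r) - 2; tr(r a) - x; tr(r b) - y)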